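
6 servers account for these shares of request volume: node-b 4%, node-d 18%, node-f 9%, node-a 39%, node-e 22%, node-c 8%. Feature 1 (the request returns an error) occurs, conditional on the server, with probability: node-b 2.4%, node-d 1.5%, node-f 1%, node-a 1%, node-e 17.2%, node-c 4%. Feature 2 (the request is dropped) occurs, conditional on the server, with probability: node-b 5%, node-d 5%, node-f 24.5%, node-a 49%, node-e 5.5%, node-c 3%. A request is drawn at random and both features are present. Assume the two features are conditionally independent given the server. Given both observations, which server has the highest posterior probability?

node-e

Prior × likelihood for each hypothesis:
  node-b: 0.04 × 0.024 × 0.05 = 0.000048
  node-d: 0.18 × 0.015 × 0.05 = 0.000135
  node-f: 0.09 × 0.01 × 0.245 = 0.0002205
  node-a: 0.39 × 0.01 × 0.49 = 0.001911
  node-e: 0.22 × 0.172 × 0.055 = 0.0020812
  node-c: 0.08 × 0.04 × 0.03 = 0.000096
Sum = 0.0044917.
Largest term belongs to node-e, so node-e is most probable.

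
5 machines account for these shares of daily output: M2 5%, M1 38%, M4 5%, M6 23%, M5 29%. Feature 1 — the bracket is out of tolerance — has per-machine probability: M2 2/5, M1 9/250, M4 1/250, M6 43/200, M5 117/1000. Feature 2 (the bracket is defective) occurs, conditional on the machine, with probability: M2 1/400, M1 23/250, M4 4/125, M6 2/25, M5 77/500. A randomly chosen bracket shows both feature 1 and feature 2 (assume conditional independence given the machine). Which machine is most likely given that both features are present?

Compute prior × likelihood for every hypothesis:
  M2: 0.05 × 0.4 × 0.0025 = 0.00005
  M1: 0.38 × 0.036 × 0.092 = 0.00125856
  M4: 0.05 × 0.004 × 0.032 = 0.0000064
  M6: 0.23 × 0.215 × 0.08 = 0.003956
  M5: 0.29 × 0.117 × 0.154 = 0.00522522
Total = 0.01049618.
Largest term belongs to M5, so M5 is most probable.

M5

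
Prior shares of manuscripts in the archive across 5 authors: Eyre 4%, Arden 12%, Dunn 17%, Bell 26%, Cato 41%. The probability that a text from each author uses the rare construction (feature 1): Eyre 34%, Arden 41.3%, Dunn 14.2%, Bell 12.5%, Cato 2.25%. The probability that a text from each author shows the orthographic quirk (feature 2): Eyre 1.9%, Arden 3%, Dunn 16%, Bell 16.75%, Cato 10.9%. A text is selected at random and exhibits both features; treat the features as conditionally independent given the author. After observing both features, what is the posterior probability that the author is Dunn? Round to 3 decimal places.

0.320

Prior × likelihood for each hypothesis:
  Eyre: 0.04 × 0.34 × 0.019 = 0.0002584
  Arden: 0.12 × 0.413 × 0.03 = 0.0014868
  Dunn: 0.17 × 0.142 × 0.16 = 0.0038624
  Bell: 0.26 × 0.125 × 0.1675 = 0.00544375
  Cato: 0.41 × 0.0225 × 0.109 = 0.001005525
Sum = 0.012056875.
P(Dunn | evidence) = 0.0038624 / 0.012056875 ≈ 0.320.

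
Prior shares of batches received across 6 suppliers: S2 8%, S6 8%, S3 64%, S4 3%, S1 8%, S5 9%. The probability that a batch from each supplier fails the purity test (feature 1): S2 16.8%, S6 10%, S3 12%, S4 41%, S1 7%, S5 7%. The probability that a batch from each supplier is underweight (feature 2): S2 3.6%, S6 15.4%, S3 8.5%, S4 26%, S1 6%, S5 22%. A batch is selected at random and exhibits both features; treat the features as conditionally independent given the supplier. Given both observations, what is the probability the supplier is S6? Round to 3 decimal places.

Unnormalized posteriors (prior × likelihood):
  S2: 0.08 × 0.168 × 0.036 = 0.00048384
  S6: 0.08 × 0.1 × 0.154 = 0.001232
  S3: 0.64 × 0.12 × 0.085 = 0.006528
  S4: 0.03 × 0.41 × 0.26 = 0.003198
  S1: 0.08 × 0.07 × 0.06 = 0.000336
  S5: 0.09 × 0.07 × 0.22 = 0.001386
Total = 0.01316384.
P(S6 | evidence) = 0.001232 / 0.01316384 ≈ 0.094.

0.094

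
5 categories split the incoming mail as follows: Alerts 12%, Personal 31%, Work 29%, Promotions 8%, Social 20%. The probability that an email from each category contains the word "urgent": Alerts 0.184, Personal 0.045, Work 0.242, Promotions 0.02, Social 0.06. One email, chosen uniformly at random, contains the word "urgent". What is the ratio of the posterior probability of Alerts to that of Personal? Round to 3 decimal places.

1.583

Compute prior × likelihood for every hypothesis:
  Alerts: 0.12 × 0.184 = 0.02208
  Personal: 0.31 × 0.045 = 0.01395
  Work: 0.29 × 0.242 = 0.07018
  Promotions: 0.08 × 0.02 = 0.0016
  Social: 0.2 × 0.06 = 0.012
Normalizing constant = 0.11981.
The ratio is 0.02208 / 0.01395 (the normalizer cancels) = 1.583.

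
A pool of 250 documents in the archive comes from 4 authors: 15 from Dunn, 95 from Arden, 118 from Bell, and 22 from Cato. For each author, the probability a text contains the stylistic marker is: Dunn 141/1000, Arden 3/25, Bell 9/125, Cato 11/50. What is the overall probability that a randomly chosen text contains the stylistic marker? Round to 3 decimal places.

Unnormalized posteriors (prior × likelihood):
  Dunn: 0.06 × 0.141 = 0.00846
  Arden: 0.38 × 0.12 = 0.0456
  Bell: 0.472 × 0.072 = 0.033984
  Cato: 0.088 × 0.22 = 0.01936
P(marker) = 0.00846 + 0.0456 + 0.033984 + 0.01936 = 0.107404 → 0.107.

0.107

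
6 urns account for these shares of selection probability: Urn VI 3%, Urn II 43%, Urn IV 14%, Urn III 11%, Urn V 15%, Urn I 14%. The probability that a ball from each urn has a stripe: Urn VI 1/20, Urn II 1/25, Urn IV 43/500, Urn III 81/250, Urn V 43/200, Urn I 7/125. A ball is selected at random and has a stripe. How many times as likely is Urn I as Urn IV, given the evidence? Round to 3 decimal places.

Prior × likelihood for each hypothesis:
  Urn VI: 0.03 × 0.05 = 0.0015
  Urn II: 0.43 × 0.04 = 0.0172
  Urn IV: 0.14 × 0.086 = 0.01204
  Urn III: 0.11 × 0.324 = 0.03564
  Urn V: 0.15 × 0.215 = 0.03225
  Urn I: 0.14 × 0.056 = 0.00784
Sum = 0.10647.
The ratio is 0.00784 / 0.01204 (the normalizer cancels) = 0.651.

0.651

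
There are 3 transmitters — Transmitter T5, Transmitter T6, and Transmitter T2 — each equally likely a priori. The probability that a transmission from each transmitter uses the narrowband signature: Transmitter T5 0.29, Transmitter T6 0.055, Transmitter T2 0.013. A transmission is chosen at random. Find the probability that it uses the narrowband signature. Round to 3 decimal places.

0.119

Since the prior is uniform, the posterior is proportional to the likelihood:
  Transmitter T5: 0.29
  Transmitter T6: 0.055
  Transmitter T2: 0.013
P(narrowband) = (1/3) × (0.29 + 0.055 + 0.013) = 0.358/3 ≈ 0.119.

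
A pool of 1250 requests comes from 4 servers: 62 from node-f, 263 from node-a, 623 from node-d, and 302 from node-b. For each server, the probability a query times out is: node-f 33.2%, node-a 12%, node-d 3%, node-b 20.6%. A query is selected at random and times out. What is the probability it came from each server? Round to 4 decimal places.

Prior × likelihood for each hypothesis:
  node-f: 0.0496 × 0.332 = 0.0164672
  node-a: 0.2104 × 0.12 = 0.025248
  node-d: 0.4984 × 0.03 = 0.014952
  node-b: 0.2416 × 0.206 = 0.0497696
Sum = 0.1064368.
P(node-f | timeout) = 0.0164672/0.1064368 ≈ 0.1547
P(node-a | timeout) = 0.025248/0.1064368 ≈ 0.2372
P(node-d | timeout) = 0.014952/0.1064368 ≈ 0.1405
P(node-b | timeout) = 0.0497696/0.1064368 ≈ 0.4676

node-f 0.1547, node-a 0.2372, node-d 0.1405, node-b 0.4676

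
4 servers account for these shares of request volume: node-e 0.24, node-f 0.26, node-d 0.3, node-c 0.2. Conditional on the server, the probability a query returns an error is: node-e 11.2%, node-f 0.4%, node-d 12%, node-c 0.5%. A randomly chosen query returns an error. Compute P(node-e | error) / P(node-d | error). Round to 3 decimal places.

Compute prior × likelihood for every hypothesis:
  node-e: 0.24 × 0.112 = 0.02688
  node-f: 0.26 × 0.004 = 0.00104
  node-d: 0.3 × 0.12 = 0.036
  node-c: 0.2 × 0.005 = 0.001
Sum = 0.06492.
The ratio is 0.02688 / 0.036 (the normalizer cancels) = 0.747.

0.747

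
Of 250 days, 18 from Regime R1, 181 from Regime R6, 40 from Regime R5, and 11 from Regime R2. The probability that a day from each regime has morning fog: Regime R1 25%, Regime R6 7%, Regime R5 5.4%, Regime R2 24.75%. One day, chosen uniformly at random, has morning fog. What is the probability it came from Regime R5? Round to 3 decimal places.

By Bayes' rule, posterior ∝ prior × likelihood:
  Regime R1: 0.072 × 0.25 = 0.018
  Regime R6: 0.724 × 0.07 = 0.05068
  Regime R5: 0.16 × 0.054 = 0.00864
  Regime R2: 0.044 × 0.2475 = 0.01089
Total = 0.08821.
P(Regime R5 | evidence) = 0.00864 / 0.08821 ≈ 0.098.

0.098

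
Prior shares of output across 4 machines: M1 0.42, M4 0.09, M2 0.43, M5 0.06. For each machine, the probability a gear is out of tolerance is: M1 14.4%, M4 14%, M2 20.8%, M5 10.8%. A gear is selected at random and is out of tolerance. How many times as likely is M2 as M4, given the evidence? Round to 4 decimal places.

7.0984

By Bayes' rule, posterior ∝ prior × likelihood:
  M1: 0.42 × 0.144 = 0.06048
  M4: 0.09 × 0.14 = 0.0126
  M2: 0.43 × 0.208 = 0.08944
  M5: 0.06 × 0.108 = 0.00648
Total = 0.169.
The ratio is 0.08944 / 0.0126 (the normalizer cancels) = 7.0984.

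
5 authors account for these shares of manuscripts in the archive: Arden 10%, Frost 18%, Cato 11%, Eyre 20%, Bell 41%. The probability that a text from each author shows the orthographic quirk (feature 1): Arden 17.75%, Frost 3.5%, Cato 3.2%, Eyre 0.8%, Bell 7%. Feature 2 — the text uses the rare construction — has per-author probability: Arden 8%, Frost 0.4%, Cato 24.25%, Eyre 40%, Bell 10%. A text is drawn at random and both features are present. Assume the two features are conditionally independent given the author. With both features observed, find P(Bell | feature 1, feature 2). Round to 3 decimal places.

Compute prior × likelihood for every hypothesis:
  Arden: 0.1 × 0.1775 × 0.08 = 0.00142
  Frost: 0.18 × 0.035 × 0.004 = 0.0000252
  Cato: 0.11 × 0.032 × 0.2425 = 0.0008536
  Eyre: 0.2 × 0.008 × 0.4 = 0.00064
  Bell: 0.41 × 0.07 × 0.1 = 0.00287
Sum = 0.0058088.
P(Bell | evidence) = 0.00287 / 0.0058088 ≈ 0.494.

0.494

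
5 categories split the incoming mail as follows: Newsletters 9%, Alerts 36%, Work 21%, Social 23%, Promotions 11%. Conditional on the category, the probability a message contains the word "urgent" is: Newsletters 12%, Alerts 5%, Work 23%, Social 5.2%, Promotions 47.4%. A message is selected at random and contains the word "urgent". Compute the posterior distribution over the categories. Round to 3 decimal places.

Newsletters 0.076, Alerts 0.127, Work 0.342, Social 0.085, Promotions 0.369

Prior × likelihood for each hypothesis:
  Newsletters: 0.09 × 0.12 = 0.0108
  Alerts: 0.36 × 0.05 = 0.018
  Work: 0.21 × 0.23 = 0.0483
  Social: 0.23 × 0.052 = 0.01196
  Promotions: 0.11 × 0.474 = 0.05214
Normalizing constant = 0.1412.
P(Newsletters | urgent-flag) = 0.0108/0.1412 ≈ 0.076
P(Alerts | urgent-flag) = 0.018/0.1412 ≈ 0.127
P(Work | urgent-flag) = 0.0483/0.1412 ≈ 0.342
P(Social | urgent-flag) = 0.01196/0.1412 ≈ 0.085
P(Promotions | urgent-flag) = 0.05214/0.1412 ≈ 0.369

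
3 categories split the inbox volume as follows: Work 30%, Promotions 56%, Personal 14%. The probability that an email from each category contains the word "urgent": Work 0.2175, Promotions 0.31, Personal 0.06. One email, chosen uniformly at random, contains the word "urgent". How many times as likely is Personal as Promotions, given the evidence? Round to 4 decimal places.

0.0484

By Bayes' rule, posterior ∝ prior × likelihood:
  Work: 0.3 × 0.2175 = 0.06525
  Promotions: 0.56 × 0.31 = 0.1736
  Personal: 0.14 × 0.06 = 0.0084
Normalizing constant = 0.24725.
The ratio is 0.0084 / 0.1736 (the normalizer cancels) = 0.0484.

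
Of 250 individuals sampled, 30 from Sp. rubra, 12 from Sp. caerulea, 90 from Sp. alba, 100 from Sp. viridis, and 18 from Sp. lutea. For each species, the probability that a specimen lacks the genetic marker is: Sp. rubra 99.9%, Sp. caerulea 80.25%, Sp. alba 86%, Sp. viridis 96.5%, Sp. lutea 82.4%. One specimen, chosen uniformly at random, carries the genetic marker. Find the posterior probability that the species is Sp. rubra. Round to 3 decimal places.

0.001

Taking complements, P(marker | each) = Sp. rubra 0.001, Sp. caerulea 0.1975, Sp. alba 0.14, Sp. viridis 0.035, Sp. lutea 0.176.
By Bayes' rule, posterior ∝ prior × likelihood:
  Sp. rubra: 0.12 × 0.001 = 0.00012
  Sp. caerulea: 0.048 × 0.1975 = 0.00948
  Sp. alba: 0.36 × 0.14 = 0.0504
  Sp. viridis: 0.4 × 0.035 = 0.014
  Sp. lutea: 0.072 × 0.176 = 0.012672
Total = 0.086672.
P(Sp. rubra | evidence) = 0.00012 / 0.086672 ≈ 0.001.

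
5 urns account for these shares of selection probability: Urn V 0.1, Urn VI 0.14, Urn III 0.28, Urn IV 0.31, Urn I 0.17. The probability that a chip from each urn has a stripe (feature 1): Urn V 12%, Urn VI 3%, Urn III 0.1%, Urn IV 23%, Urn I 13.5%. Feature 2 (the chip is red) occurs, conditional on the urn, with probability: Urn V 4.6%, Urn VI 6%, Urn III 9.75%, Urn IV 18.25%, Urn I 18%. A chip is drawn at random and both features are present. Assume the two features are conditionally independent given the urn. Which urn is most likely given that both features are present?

Urn IV

Compute prior × likelihood for every hypothesis:
  Urn V: 0.1 × 0.12 × 0.046 = 0.000552
  Urn VI: 0.14 × 0.03 × 0.06 = 0.000252
  Urn III: 0.28 × 0.001 × 0.0975 = 0.0000273
  Urn IV: 0.31 × 0.23 × 0.1825 = 0.01301225
  Urn I: 0.17 × 0.135 × 0.18 = 0.004131
Total = 0.01797455.
Largest term belongs to Urn IV, so Urn IV is most probable.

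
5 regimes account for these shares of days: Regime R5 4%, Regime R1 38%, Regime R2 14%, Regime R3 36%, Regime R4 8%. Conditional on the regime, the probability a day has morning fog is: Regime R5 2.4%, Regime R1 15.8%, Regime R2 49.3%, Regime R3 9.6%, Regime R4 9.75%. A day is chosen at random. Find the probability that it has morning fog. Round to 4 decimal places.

Unnormalized posteriors (prior × likelihood):
  Regime R5: 0.04 × 0.024 = 0.00096
  Regime R1: 0.38 × 0.158 = 0.06004
  Regime R2: 0.14 × 0.493 = 0.06902
  Regime R3: 0.36 × 0.096 = 0.03456
  Regime R4: 0.08 × 0.0975 = 0.0078
P(fog) = 0.00096 + 0.06004 + 0.06902 + 0.03456 + 0.0078 = 0.17238 → 0.1724.

0.1724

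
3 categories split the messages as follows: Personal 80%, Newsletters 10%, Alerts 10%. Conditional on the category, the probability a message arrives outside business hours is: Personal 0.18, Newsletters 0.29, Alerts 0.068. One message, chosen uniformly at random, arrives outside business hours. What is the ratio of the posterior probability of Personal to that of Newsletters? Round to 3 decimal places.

4.966

Prior × likelihood for each hypothesis:
  Personal: 0.8 × 0.18 = 0.144
  Newsletters: 0.1 × 0.29 = 0.029
  Alerts: 0.1 × 0.068 = 0.0068
Normalizing constant = 0.1798.
The ratio is 0.144 / 0.029 (the normalizer cancels) = 4.966.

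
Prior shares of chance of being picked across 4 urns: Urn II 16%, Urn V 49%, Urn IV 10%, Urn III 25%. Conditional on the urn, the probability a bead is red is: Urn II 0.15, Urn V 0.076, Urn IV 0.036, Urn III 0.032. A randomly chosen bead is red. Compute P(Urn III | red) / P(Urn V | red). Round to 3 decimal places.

0.215

Compute prior × likelihood for every hypothesis:
  Urn II: 0.16 × 0.15 = 0.024
  Urn V: 0.49 × 0.076 = 0.03724
  Urn IV: 0.1 × 0.036 = 0.0036
  Urn III: 0.25 × 0.032 = 0.008
Normalizing constant = 0.07284.
The ratio is 0.008 / 0.03724 (the normalizer cancels) = 0.215.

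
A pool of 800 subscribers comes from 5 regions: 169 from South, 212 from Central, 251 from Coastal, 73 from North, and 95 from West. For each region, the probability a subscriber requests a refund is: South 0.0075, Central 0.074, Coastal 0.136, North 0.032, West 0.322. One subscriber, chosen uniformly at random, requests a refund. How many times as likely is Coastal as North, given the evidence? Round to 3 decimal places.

Prior × likelihood for each hypothesis:
  South: 0.21125 × 0.0075 = 0.001584375
  Central: 0.265 × 0.074 = 0.01961
  Coastal: 0.31375 × 0.136 = 0.04267
  North: 0.09125 × 0.032 = 0.00292
  West: 0.11875 × 0.322 = 0.0382375
Sum = 0.105021875.
The ratio is 0.04267 / 0.00292 (the normalizer cancels) = 14.613.

14.613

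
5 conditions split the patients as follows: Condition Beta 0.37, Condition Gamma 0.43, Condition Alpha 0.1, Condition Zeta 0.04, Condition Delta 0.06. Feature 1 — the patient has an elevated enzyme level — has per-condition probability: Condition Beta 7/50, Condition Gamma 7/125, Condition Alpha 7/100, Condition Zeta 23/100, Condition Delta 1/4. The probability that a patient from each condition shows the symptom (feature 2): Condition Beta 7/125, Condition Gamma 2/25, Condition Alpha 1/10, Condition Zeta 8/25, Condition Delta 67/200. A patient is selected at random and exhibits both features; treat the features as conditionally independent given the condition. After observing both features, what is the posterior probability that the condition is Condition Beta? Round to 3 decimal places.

0.215

By Bayes' rule, posterior ∝ prior × likelihood:
  Condition Beta: 0.37 × 0.14 × 0.056 = 0.0029008
  Condition Gamma: 0.43 × 0.056 × 0.08 = 0.0019264
  Condition Alpha: 0.1 × 0.07 × 0.1 = 0.0007
  Condition Zeta: 0.04 × 0.23 × 0.32 = 0.002944
  Condition Delta: 0.06 × 0.25 × 0.335 = 0.005025
Normalizing constant = 0.0134962.
P(Condition Beta | evidence) = 0.0029008 / 0.0134962 ≈ 0.215.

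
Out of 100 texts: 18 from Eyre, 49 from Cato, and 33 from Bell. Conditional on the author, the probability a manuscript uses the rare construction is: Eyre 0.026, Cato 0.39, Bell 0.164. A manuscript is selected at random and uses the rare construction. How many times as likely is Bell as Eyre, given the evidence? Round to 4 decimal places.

Unnormalized posteriors (prior × likelihood):
  Eyre: 0.18 × 0.026 = 0.00468
  Cato: 0.49 × 0.39 = 0.1911
  Bell: 0.33 × 0.164 = 0.05412
Normalizing constant = 0.2499.
The ratio is 0.05412 / 0.00468 (the normalizer cancels) = 11.5641.

11.5641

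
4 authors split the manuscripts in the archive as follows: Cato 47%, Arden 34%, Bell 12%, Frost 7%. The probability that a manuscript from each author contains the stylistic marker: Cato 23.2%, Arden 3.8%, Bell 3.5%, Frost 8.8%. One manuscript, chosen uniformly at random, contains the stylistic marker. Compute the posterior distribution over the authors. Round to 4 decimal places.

By Bayes' rule, posterior ∝ prior × likelihood:
  Cato: 0.47 × 0.232 = 0.10904
  Arden: 0.34 × 0.038 = 0.01292
  Bell: 0.12 × 0.035 = 0.0042
  Frost: 0.07 × 0.088 = 0.00616
Normalizing constant = 0.13232.
P(Cato | marker) = 0.10904/0.13232 ≈ 0.8241
P(Arden | marker) = 0.01292/0.13232 ≈ 0.0976
P(Bell | marker) = 0.0042/0.13232 ≈ 0.0317
P(Frost | marker) = 0.00616/0.13232 ≈ 0.0466
(Check: 0.8241+0.0976+0.0317+0.0466 = 1.0000.)

Cato 0.8241, Arden 0.0976, Bell 0.0317, Frost 0.0466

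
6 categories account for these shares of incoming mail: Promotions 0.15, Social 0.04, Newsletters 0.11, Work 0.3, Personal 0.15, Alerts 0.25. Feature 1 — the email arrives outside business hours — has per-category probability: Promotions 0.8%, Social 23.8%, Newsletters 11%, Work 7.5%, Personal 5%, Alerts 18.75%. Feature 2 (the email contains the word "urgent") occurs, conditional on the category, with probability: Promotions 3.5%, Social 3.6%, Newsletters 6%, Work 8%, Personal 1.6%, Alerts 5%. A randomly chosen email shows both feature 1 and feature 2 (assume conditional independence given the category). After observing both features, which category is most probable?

By Bayes' rule, posterior ∝ prior × likelihood:
  Promotions: 0.15 × 0.008 × 0.035 = 0.000042
  Social: 0.04 × 0.238 × 0.036 = 0.00034272
  Newsletters: 0.11 × 0.11 × 0.06 = 0.000726
  Work: 0.3 × 0.075 × 0.08 = 0.0018
  Personal: 0.15 × 0.05 × 0.016 = 0.00012
  Alerts: 0.25 × 0.1875 × 0.05 = 0.00234375
Sum = 0.00537447.
Largest term belongs to Alerts, so Alerts is most probable.

Alerts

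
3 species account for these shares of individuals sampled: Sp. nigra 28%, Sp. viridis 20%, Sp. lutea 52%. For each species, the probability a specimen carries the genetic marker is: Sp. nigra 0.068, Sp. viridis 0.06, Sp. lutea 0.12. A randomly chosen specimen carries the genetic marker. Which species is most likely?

Compute prior × likelihood for every hypothesis:
  Sp. nigra: 0.28 × 0.068 = 0.01904
  Sp. viridis: 0.2 × 0.06 = 0.012
  Sp. lutea: 0.52 × 0.12 = 0.0624
Sum = 0.09344.
Largest term belongs to Sp. lutea, so Sp. lutea is most probable.

Sp. lutea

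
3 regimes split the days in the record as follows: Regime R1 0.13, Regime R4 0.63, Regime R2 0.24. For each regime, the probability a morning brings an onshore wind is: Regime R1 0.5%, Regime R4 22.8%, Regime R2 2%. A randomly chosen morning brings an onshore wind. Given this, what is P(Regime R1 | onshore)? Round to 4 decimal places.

0.0044

By Bayes' rule, posterior ∝ prior × likelihood:
  Regime R1: 0.13 × 0.005 = 0.00065
  Regime R4: 0.63 × 0.228 = 0.14364
  Regime R2: 0.24 × 0.02 = 0.0048
Sum = 0.14909.
P(Regime R1 | evidence) = 0.00065 / 0.14909 ≈ 0.0044.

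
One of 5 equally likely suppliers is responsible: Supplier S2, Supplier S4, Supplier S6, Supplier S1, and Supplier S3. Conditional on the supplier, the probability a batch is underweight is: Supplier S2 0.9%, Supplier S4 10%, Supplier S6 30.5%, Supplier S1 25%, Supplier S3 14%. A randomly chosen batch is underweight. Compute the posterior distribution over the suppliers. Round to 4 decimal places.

With a uniform prior (1/5 each), posterior ∝ likelihood:
  Supplier S2: 0.009
  Supplier S4: 0.1
  Supplier S6: 0.305
  Supplier S1: 0.25
  Supplier S3: 0.14
Sum = 0.804.
P(Supplier S2 | underweight) = 0.009/0.804 ≈ 0.0112
P(Supplier S4 | underweight) = 0.1/0.804 ≈ 0.1244
P(Supplier S6 | underweight) = 0.305/0.804 ≈ 0.3794
P(Supplier S1 | underweight) = 0.25/0.804 ≈ 0.3109
P(Supplier S3 | underweight) = 0.14/0.804 ≈ 0.1741

Supplier S2 0.0112, Supplier S4 0.1244, Supplier S6 0.3794, Supplier S1 0.3109, Supplier S3 0.1741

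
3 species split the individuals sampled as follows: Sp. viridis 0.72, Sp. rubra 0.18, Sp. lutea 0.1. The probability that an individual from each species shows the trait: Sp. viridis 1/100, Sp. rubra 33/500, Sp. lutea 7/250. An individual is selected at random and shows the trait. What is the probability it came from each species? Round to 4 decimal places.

Sp. viridis 0.3291, Sp. rubra 0.5430, Sp. lutea 0.1280

By Bayes' rule, posterior ∝ prior × likelihood:
  Sp. viridis: 0.72 × 0.01 = 0.0072
  Sp. rubra: 0.18 × 0.066 = 0.01188
  Sp. lutea: 0.1 × 0.028 = 0.0028
Total = 0.02188.
P(Sp. viridis | trait) = 0.0072/0.02188 ≈ 0.3291
P(Sp. rubra | trait) = 0.01188/0.02188 ≈ 0.5430
P(Sp. lutea | trait) = 0.0028/0.02188 ≈ 0.1280
(Check: 0.3291+0.5430+0.1280 = 1.0001.)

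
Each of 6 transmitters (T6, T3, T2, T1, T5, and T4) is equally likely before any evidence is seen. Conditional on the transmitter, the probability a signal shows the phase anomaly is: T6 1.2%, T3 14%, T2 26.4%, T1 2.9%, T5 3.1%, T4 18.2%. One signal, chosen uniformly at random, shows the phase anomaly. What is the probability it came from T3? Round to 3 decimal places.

Since the prior is uniform, the posterior is proportional to the likelihood:
  T6: 0.012
  T3: 0.14
  T2: 0.264
  T1: 0.029
  T5: 0.031
  T4: 0.182
Sum = 0.658.
P(T3 | evidence) = 0.14 / 0.658 ≈ 0.213.

0.213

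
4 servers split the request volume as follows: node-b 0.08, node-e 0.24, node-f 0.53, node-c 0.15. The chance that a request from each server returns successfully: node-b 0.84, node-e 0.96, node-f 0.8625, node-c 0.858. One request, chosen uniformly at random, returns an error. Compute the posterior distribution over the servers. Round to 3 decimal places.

node-b 0.110, node-e 0.082, node-f 0.625, node-c 0.183

Taking complements, P(error | each) = node-b 0.16, node-e 0.04, node-f 0.1375, node-c 0.142.
By Bayes' rule, posterior ∝ prior × likelihood:
  node-b: 0.08 × 0.16 = 0.0128
  node-e: 0.24 × 0.04 = 0.0096
  node-f: 0.53 × 0.1375 = 0.072875
  node-c: 0.15 × 0.142 = 0.0213
Sum = 0.116575.
P(node-b | error) = 0.0128/0.116575 ≈ 0.110
P(node-e | error) = 0.0096/0.116575 ≈ 0.082
P(node-f | error) = 0.072875/0.116575 ≈ 0.625
P(node-c | error) = 0.0213/0.116575 ≈ 0.183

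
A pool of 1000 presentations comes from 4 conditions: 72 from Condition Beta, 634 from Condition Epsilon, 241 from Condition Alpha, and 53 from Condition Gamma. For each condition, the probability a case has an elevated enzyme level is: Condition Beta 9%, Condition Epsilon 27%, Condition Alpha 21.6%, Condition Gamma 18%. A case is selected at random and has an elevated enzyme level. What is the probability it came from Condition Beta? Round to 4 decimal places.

Unnormalized posteriors (prior × likelihood):
  Condition Beta: 0.072 × 0.09 = 0.00648
  Condition Epsilon: 0.634 × 0.27 = 0.17118
  Condition Alpha: 0.241 × 0.216 = 0.052056
  Condition Gamma: 0.053 × 0.18 = 0.00954
Normalizing constant = 0.239256.
P(Condition Beta | evidence) = 0.00648 / 0.239256 ≈ 0.0271.

0.0271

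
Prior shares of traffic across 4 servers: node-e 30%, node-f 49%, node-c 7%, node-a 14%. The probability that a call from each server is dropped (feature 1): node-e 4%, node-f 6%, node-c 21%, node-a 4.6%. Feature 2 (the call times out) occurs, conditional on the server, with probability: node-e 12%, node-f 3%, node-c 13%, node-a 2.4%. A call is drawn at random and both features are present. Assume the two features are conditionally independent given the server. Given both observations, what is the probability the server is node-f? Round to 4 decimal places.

0.2010

Compute prior × likelihood for every hypothesis:
  node-e: 0.3 × 0.04 × 0.12 = 0.00144
  node-f: 0.49 × 0.06 × 0.03 = 0.000882
  node-c: 0.07 × 0.21 × 0.13 = 0.001911
  node-a: 0.14 × 0.046 × 0.024 = 0.00015456
Normalizing constant = 0.00438756.
P(node-f | evidence) = 0.000882 / 0.00438756 ≈ 0.2010.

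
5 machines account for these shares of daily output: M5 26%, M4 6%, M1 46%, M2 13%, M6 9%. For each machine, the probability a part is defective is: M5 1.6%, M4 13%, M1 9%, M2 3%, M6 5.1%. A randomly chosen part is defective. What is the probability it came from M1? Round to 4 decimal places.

0.6694

Prior × likelihood for each hypothesis:
  M5: 0.26 × 0.016 = 0.00416
  M4: 0.06 × 0.13 = 0.0078
  M1: 0.46 × 0.09 = 0.0414
  M2: 0.13 × 0.03 = 0.0039
  M6: 0.09 × 0.051 = 0.00459
Total = 0.06185.
P(M1 | evidence) = 0.0414 / 0.06185 ≈ 0.6694.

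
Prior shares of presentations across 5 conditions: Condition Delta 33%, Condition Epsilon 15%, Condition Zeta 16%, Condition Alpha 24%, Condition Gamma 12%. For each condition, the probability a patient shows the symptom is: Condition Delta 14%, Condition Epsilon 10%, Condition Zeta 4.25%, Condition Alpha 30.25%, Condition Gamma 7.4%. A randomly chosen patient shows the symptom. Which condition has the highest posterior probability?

By Bayes' rule, posterior ∝ prior × likelihood:
  Condition Delta: 0.33 × 0.14 = 0.0462
  Condition Epsilon: 0.15 × 0.1 = 0.015
  Condition Zeta: 0.16 × 0.0425 = 0.0068
  Condition Alpha: 0.24 × 0.3025 = 0.0726
  Condition Gamma: 0.12 × 0.074 = 0.00888
Sum = 0.14948.
Largest term belongs to Condition Alpha, so Condition Alpha is most probable.

Condition Alpha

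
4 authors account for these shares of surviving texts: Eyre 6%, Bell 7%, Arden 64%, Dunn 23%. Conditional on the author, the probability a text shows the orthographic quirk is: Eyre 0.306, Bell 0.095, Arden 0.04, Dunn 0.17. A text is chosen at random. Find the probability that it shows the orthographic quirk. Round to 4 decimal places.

0.0897

By Bayes' rule, posterior ∝ prior × likelihood:
  Eyre: 0.06 × 0.306 = 0.01836
  Bell: 0.07 × 0.095 = 0.00665
  Arden: 0.64 × 0.04 = 0.0256
  Dunn: 0.23 × 0.17 = 0.0391
P(quirk) = 0.01836 + 0.00665 + 0.0256 + 0.0391 = 0.08971 → 0.0897.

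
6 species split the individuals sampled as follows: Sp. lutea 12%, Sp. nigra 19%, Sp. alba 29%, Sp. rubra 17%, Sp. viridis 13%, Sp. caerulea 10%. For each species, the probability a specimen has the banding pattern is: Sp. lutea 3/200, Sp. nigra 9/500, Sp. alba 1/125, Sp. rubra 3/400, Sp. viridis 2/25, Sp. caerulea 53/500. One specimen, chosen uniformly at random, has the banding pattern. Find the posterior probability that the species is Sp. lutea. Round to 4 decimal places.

0.0604

Unnormalized posteriors (prior × likelihood):
  Sp. lutea: 0.12 × 0.015 = 0.0018
  Sp. nigra: 0.19 × 0.018 = 0.00342
  Sp. alba: 0.29 × 0.008 = 0.00232
  Sp. rubra: 0.17 × 0.0075 = 0.001275
  Sp. viridis: 0.13 × 0.08 = 0.0104
  Sp. caerulea: 0.1 × 0.106 = 0.0106
Normalizing constant = 0.029815.
P(Sp. lutea | evidence) = 0.0018 / 0.029815 ≈ 0.0604.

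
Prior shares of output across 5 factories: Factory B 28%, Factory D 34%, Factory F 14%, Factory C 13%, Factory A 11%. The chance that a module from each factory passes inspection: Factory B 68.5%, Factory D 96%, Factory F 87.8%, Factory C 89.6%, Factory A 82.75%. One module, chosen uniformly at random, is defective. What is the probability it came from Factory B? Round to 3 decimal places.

Taking complements, P(defective | each) = Factory B 0.315, Factory D 0.04, Factory F 0.122, Factory C 0.104, Factory A 0.1725.
Prior × likelihood for each hypothesis:
  Factory B: 0.28 × 0.315 = 0.0882
  Factory D: 0.34 × 0.04 = 0.0136
  Factory F: 0.14 × 0.122 = 0.01708
  Factory C: 0.13 × 0.104 = 0.01352
  Factory A: 0.11 × 0.1725 = 0.018975
Total = 0.151375.
P(Factory B | evidence) = 0.0882 / 0.151375 ≈ 0.583.

0.583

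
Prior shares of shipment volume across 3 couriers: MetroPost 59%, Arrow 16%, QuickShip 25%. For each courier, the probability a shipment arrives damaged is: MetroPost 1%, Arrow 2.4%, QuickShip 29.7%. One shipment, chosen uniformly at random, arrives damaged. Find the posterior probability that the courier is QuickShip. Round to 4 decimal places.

Compute prior × likelihood for every hypothesis:
  MetroPost: 0.59 × 0.01 = 0.0059
  Arrow: 0.16 × 0.024 = 0.00384
  QuickShip: 0.25 × 0.297 = 0.07425
Normalizing constant = 0.08399.
P(QuickShip | evidence) = 0.07425 / 0.08399 ≈ 0.8840.

0.8840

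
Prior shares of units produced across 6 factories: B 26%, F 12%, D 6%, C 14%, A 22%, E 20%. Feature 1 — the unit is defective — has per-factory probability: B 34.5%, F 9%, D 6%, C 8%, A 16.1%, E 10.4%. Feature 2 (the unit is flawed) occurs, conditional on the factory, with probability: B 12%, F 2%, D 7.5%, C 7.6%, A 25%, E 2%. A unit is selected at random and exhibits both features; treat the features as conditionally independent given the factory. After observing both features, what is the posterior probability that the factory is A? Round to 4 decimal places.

0.4143

Prior × likelihood for each hypothesis:
  B: 0.26 × 0.345 × 0.12 = 0.010764
  F: 0.12 × 0.09 × 0.02 = 0.000216
  D: 0.06 × 0.06 × 0.075 = 0.00027
  C: 0.14 × 0.08 × 0.076 = 0.0008512
  A: 0.22 × 0.161 × 0.25 = 0.008855
  E: 0.2 × 0.104 × 0.02 = 0.000416
Total = 0.0213722.
P(A | evidence) = 0.008855 / 0.0213722 ≈ 0.4143.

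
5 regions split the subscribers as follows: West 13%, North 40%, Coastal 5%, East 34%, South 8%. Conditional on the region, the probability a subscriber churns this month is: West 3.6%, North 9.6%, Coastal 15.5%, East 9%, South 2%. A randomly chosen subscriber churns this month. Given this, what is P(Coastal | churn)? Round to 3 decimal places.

0.093

Unnormalized posteriors (prior × likelihood):
  West: 0.13 × 0.036 = 0.00468
  North: 0.4 × 0.096 = 0.0384
  Coastal: 0.05 × 0.155 = 0.00775
  East: 0.34 × 0.09 = 0.0306
  South: 0.08 × 0.02 = 0.0016
Total = 0.08303.
P(Coastal | evidence) = 0.00775 / 0.08303 ≈ 0.093.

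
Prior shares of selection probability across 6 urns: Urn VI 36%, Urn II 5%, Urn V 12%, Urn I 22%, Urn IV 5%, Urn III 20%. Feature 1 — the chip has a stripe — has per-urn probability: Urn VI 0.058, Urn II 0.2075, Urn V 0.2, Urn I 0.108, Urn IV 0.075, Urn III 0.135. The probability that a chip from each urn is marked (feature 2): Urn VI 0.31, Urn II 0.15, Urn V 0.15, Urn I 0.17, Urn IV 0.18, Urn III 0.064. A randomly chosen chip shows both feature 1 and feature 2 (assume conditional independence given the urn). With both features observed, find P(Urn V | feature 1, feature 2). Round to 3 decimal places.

0.199

Compute prior × likelihood for every hypothesis:
  Urn VI: 0.36 × 0.058 × 0.31 = 0.0064728
  Urn II: 0.05 × 0.2075 × 0.15 = 0.00155625
  Urn V: 0.12 × 0.2 × 0.15 = 0.0036
  Urn I: 0.22 × 0.108 × 0.17 = 0.0040392
  Urn IV: 0.05 × 0.075 × 0.18 = 0.000675
  Urn III: 0.2 × 0.135 × 0.064 = 0.001728
Sum = 0.01807125.
P(Urn V | evidence) = 0.0036 / 0.01807125 ≈ 0.199.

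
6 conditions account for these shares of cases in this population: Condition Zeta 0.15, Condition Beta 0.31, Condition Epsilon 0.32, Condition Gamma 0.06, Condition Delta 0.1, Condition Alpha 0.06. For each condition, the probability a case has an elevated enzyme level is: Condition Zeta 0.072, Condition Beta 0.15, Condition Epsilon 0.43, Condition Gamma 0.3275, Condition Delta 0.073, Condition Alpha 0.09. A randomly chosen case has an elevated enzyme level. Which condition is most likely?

Unnormalized posteriors (prior × likelihood):
  Condition Zeta: 0.15 × 0.072 = 0.0108
  Condition Beta: 0.31 × 0.15 = 0.0465
  Condition Epsilon: 0.32 × 0.43 = 0.1376
  Condition Gamma: 0.06 × 0.3275 = 0.01965
  Condition Delta: 0.1 × 0.073 = 0.0073
  Condition Alpha: 0.06 × 0.09 = 0.0054
Normalizing constant = 0.22725.
Largest term belongs to Condition Epsilon, so Condition Epsilon is most probable.

Condition Epsilon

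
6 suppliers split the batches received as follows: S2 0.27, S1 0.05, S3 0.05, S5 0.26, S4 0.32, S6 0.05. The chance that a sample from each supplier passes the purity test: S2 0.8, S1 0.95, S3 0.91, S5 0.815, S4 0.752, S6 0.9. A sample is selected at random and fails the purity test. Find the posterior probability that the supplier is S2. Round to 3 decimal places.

0.279

Taking complements, P(off-spec | each) = S2 0.2, S1 0.05, S3 0.09, S5 0.185, S4 0.248, S6 0.1.
Unnormalized posteriors (prior × likelihood):
  S2: 0.27 × 0.2 = 0.054
  S1: 0.05 × 0.05 = 0.0025
  S3: 0.05 × 0.09 = 0.0045
  S5: 0.26 × 0.185 = 0.0481
  S4: 0.32 × 0.248 = 0.07936
  S6: 0.05 × 0.1 = 0.005
Total = 0.19346.
P(S2 | evidence) = 0.054 / 0.19346 ≈ 0.279.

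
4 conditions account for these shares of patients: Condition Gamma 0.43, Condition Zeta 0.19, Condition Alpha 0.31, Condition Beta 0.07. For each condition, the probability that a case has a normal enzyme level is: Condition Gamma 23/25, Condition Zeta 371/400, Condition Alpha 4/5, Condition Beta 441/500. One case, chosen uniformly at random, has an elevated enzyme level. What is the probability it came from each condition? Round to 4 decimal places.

Taking complements, P(elevated | each) = Condition Gamma 0.08, Condition Zeta 0.0725, Condition Alpha 0.2, Condition Beta 0.118.
Unnormalized posteriors (prior × likelihood):
  Condition Gamma: 0.43 × 0.08 = 0.0344
  Condition Zeta: 0.19 × 0.0725 = 0.013775
  Condition Alpha: 0.31 × 0.2 = 0.062
  Condition Beta: 0.07 × 0.118 = 0.00826
Normalizing constant = 0.118435.
P(Condition Gamma | elevated) = 0.0344/0.118435 ≈ 0.2905
P(Condition Zeta | elevated) = 0.013775/0.118435 ≈ 0.1163
P(Condition Alpha | elevated) = 0.062/0.118435 ≈ 0.5235
P(Condition Beta | elevated) = 0.00826/0.118435 ≈ 0.0697

Condition Gamma 0.2905, Condition Zeta 0.1163, Condition Alpha 0.5235, Condition Beta 0.0697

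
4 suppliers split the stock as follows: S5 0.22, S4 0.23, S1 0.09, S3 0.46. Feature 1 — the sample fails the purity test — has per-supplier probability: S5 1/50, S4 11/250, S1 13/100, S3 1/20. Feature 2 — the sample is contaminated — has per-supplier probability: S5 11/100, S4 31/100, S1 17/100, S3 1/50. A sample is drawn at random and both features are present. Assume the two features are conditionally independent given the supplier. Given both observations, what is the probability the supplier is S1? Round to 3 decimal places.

0.328

By Bayes' rule, posterior ∝ prior × likelihood:
  S5: 0.22 × 0.02 × 0.11 = 0.000484
  S4: 0.23 × 0.044 × 0.31 = 0.0031372
  S1: 0.09 × 0.13 × 0.17 = 0.001989
  S3: 0.46 × 0.05 × 0.02 = 0.00046
Total = 0.0060702.
P(S1 | evidence) = 0.001989 / 0.0060702 ≈ 0.328.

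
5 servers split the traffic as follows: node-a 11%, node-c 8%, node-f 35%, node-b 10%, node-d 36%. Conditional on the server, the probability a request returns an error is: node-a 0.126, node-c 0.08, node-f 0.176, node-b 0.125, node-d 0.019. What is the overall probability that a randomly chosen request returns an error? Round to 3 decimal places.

0.101

Unnormalized posteriors (prior × likelihood):
  node-a: 0.11 × 0.126 = 0.01386
  node-c: 0.08 × 0.08 = 0.0064
  node-f: 0.35 × 0.176 = 0.0616
  node-b: 0.1 × 0.125 = 0.0125
  node-d: 0.36 × 0.019 = 0.00684
P(error) = 0.01386 + 0.0064 + 0.0616 + 0.0125 + 0.00684 = 0.1012 → 0.101.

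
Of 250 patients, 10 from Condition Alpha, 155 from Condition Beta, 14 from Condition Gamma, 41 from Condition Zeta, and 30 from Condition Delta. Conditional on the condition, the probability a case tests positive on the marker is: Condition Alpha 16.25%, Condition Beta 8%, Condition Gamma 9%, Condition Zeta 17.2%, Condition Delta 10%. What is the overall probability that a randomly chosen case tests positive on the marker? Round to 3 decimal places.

Unnormalized posteriors (prior × likelihood):
  Condition Alpha: 0.04 × 0.1625 = 0.0065
  Condition Beta: 0.62 × 0.08 = 0.0496
  Condition Gamma: 0.056 × 0.09 = 0.00504
  Condition Zeta: 0.164 × 0.172 = 0.028208
  Condition Delta: 0.12 × 0.1 = 0.012
P(marker-positive) = 0.0065 + 0.0496 + 0.00504 + 0.028208 + 0.012 = 0.101348 → 0.101.

0.101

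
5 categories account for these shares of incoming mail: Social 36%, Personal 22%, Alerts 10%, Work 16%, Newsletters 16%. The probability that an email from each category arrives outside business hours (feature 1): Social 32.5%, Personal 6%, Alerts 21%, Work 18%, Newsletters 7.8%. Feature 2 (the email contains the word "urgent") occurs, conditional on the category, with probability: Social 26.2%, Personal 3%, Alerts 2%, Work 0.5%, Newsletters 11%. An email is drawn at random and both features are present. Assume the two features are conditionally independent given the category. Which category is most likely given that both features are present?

Social

By Bayes' rule, posterior ∝ prior × likelihood:
  Social: 0.36 × 0.325 × 0.262 = 0.030654
  Personal: 0.22 × 0.06 × 0.03 = 0.000396
  Alerts: 0.1 × 0.21 × 0.02 = 0.00042
  Work: 0.16 × 0.18 × 0.005 = 0.000144
  Newsletters: 0.16 × 0.078 × 0.11 = 0.0013728
Sum = 0.0329868.
Largest term belongs to Social, so Social is most probable.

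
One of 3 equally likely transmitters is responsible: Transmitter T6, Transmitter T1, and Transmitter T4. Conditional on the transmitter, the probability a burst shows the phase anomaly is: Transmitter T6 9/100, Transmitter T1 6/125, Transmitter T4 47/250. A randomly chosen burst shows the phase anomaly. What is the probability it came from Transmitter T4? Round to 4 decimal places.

0.5767

Since the prior is uniform, the posterior is proportional to the likelihood:
  Transmitter T6: 0.09
  Transmitter T1: 0.048
  Transmitter T4: 0.188
Total = 0.326.
P(Transmitter T4 | evidence) = 0.188 / 0.326 ≈ 0.5767.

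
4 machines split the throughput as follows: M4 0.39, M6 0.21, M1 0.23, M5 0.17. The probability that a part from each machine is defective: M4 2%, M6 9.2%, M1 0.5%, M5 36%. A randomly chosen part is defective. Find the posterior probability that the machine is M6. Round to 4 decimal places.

0.2159

Unnormalized posteriors (prior × likelihood):
  M4: 0.39 × 0.02 = 0.0078
  M6: 0.21 × 0.092 = 0.01932
  M1: 0.23 × 0.005 = 0.00115
  M5: 0.17 × 0.36 = 0.0612
Normalizing constant = 0.08947.
P(M6 | evidence) = 0.01932 / 0.08947 ≈ 0.2159.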